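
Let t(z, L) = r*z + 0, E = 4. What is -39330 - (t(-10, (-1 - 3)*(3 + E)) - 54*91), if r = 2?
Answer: -34396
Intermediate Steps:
t(z, L) = 2*z (t(z, L) = 2*z + 0 = 2*z)
-39330 - (t(-10, (-1 - 3)*(3 + E)) - 54*91) = -39330 - (2*(-10) - 54*91) = -39330 - (-20 - 4914) = -39330 - 1*(-4934) = -39330 + 4934 = -34396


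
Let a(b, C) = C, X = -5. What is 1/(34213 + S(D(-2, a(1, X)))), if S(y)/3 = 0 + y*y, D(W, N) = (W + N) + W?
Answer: 1/34456 ≈ 2.9023e-5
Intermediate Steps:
D(W, N) = N + 2*W (D(W, N) = (N + W) + W = N + 2*W)
S(y) = 3*y**2 (S(y) = 3*(0 + y*y) = 3*(0 + y**2) = 3*y**2)
1/(34213 + S(D(-2, a(1, X)))) = 1/(34213 + 3*(-5 + 2*(-2))**2) = 1/(34213 + 3*(-5 - 4)**2) = 1/(34213 + 3*(-9)**2) = 1/(34213 + 3*81) = 1/(34213 + 243) = 1/34456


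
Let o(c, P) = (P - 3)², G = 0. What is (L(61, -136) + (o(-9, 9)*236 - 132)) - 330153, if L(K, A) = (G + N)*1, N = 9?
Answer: -321780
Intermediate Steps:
L(K, A) = 9 (L(K, A) = (0 + 9)*1 = 9*1 = 9)
o(c, P) = (-3 + P)²
(L(61, -136) + (o(-9, 9)*236 - 132)) - 330153 = (9 + ((-3 + 9)²*236 - 132)) - 330153 = (9 + (6²*236 - 132)) - 330153 = (9 + (36*236 - 132)) - 330153 = (9 + (8496 - 132)) - 330153 = (9 + 8364) - 330153 = 8373 - 330153 = -321780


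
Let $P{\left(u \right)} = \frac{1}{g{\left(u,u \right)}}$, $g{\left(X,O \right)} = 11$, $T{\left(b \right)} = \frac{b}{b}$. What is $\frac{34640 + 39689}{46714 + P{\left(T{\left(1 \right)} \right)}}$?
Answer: $\frac{817619}{513855} \approx 1.5911$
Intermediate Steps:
$T{\left(b \right)} = 1$
$P{\left(u \right)} = \frac{1}{11}$
$\frac{34640 + 39689}{46714 + P{\left(T{\left(1 \right)} \right)}} = \frac{34640 + 39689}{46714 + \frac{1}{11}} = \frac{74329}{\frac{513855}{11}} = 74329 \cdot \frac{11}{513855} = \frac{817619}{513855}$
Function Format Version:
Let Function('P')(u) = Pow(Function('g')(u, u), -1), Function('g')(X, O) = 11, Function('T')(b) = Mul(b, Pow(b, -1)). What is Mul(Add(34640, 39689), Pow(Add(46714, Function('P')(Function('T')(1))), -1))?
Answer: Rational(817619, 513855) ≈ 1.5911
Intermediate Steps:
Function('T')(b) = 1
Function('P')(u) = Rational(1, 11) (Function('P')(u) = Pow(11, -1) = Rational(1, 11))
Mul(Add(34640, 39689), Pow(Add(46714, Function('P')(Function('T')(1))), -1)) = Mul(Add(34640, 39689), Pow(Add(46714, Rational(1, 11)), -1)) = Mul(74329, Pow(Rational(513855, 11), -1)) = Mul(74329, Rational(11, 513855)) = Rational(817619, 513855)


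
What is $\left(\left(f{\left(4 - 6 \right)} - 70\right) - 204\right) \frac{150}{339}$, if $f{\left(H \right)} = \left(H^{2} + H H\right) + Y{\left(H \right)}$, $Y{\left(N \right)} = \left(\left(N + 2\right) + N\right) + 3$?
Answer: $- \frac{13250}{113} \approx -117.26$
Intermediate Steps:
$Y{\left(N \right)} = 5 + 2 N$ ($Y{\left(N \right)} = \left(\left(2 + N\right) + N\right) + 3 = \left(2 + 2 N\right) + 3 = 5 + 2 N$)
$f{\left(H \right)} = 5 + 2 H + 2 H^{2}$ ($f{\left(H \right)} = \left(H^{2} + H H\right) + \left(5 + 2 H\right) = \left(H^{2} + H^{2}\right) + \left(5 + 2 H\right) = 2 H^{2} + \left(5 + 2 H\right) = 5 + 2 H + 2 H^{2}$)
$\left(\left(f{\left(4 - 6 \right)} - 70\right) - 204\right) \frac{150}{339} = \left(\left(\left(5 + 2 \left(4 - 6\right) + 2 \left(4 - 6\right)^{2}\right) - 70\right) - 204\right) \frac{150}{339} = \left(\left(\left(5 + 2 \left(-2\right) + 2 \left(-2\right)^{2}\right) - 70\right) - 204\right) 150 \cdot \frac{1}{339} = \left(\left(\left(5 - 4 + 2 \cdot 4\right) - 70\right) - 204\right) \frac{50}{113} = \left(\left(\left(5 - 4 + 8\right) - 70\right) - 204\right) \frac{50}{113} = \left(\left(9 - 70\right) - 204\right) \frac{50}{113} = \left(-61 - 204\right) \frac{50}{113} = \left(-265\right) \frac{50}{113} = - \frac{13250}{113}$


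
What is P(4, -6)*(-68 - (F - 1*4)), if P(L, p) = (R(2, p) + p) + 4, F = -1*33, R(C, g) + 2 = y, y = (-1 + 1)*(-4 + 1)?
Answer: 124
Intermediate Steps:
y = 0 (y = 0*(-3) = 0)
R(C, g) = -2 (R(C, g) = -2 + 0 = -2)
F = -33
P(L, p) = 2 + p (P(L, p) = (-2 + p) + 4 = 2 + p)
P(4, -6)*(-68 - (F - 1*4)) = (2 - 6)*(-68 - (-33 - 1*4)) = -4*(-68 - (-33 - 4)) = -4*(-68 - 1*(-37)) = -4*(-68 + 37) = -4*(-31) = 124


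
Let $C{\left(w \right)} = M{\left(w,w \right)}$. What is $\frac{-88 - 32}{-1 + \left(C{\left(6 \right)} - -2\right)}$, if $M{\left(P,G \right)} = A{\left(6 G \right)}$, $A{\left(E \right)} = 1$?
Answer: $-60$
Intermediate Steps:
$M{\left(P,G \right)} = 1$
$C{\left(w \right)} = 1$
$\frac{-88 - 32}{-1 + \left(C{\left(6 \right)} - -2\right)} = \frac{-88 - 32}{-1 + \left(1 - -2\right)} = \frac{1}{-1 + \left(1 + 2\right)} \left(-120\right) = \frac{1}{-1 + 3} \left(-120\right) = \frac{1}{2} \left(-120\right) = -60$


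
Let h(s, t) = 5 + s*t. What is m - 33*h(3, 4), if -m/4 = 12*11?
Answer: -1089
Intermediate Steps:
m = -528 (m = -48*11 = -4*132 = -528)
m - 33*h(3, 4) = -528 - 33*(5 + 3*4) = -528 - 33*(5 + 12) = -528 - 33*17 = -528 - 561 = -1089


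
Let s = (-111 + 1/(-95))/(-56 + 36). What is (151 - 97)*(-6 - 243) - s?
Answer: -12778973/950 ≈ -13452.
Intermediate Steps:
s = 5273/950 (s = (-111 - 1/95)/(-20) = -10546/95*(-1/20) = 5273/950 ≈ 5.5505)
(151 - 97)*(-6 - 243) - s = (151 - 97)*(-6 - 243) - 1*5273/950 = 54*(-249) - 5273/950 = -13446 - 5273/950 = -12778973/950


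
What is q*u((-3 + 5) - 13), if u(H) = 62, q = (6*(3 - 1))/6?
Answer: 124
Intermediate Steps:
q = 2 (q = (6*2)*(⅙) = 12*(⅙) = 2)
q*u((-3 + 5) - 13) = 2*62 = 124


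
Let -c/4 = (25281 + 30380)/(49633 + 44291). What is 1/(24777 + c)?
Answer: 23481/581733076 ≈ 4.0364e-5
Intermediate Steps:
c = -55661/23481 (c = -4*(25281 + 30380)/(49633 + 44291) = -222644/93924 = -4*55661/93924 = -55661/23481 ≈ -2.3705)
1/(24777 + c) = 1/(24777 - 55661/23481) = 1/(581733076/23481) = 23481/581733076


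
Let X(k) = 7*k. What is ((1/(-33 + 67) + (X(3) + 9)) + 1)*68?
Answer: 2110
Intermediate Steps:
((1/(-33 + 67) + (X(3) + 9)) + 1)*68 = ((1/(-33 + 67) + (7*3 + 9)) + 1)*68 = ((1/34 + (21 + 9)) + 1)*68 = ((1/34 + 30) + 1)*68 = (1021/34 + 1)*68 = (1055/34)*68 = 2110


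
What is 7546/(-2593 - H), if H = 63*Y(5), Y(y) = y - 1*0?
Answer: -3773/1454 ≈ -2.5949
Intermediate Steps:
Y(y) = y (Y(y) = y + 0 = y)
H = 315 (H = 63*5 = 315)
7546/(-2593 - H) = 7546/(-2593 - 1*315) = 7546/(-2593 - 315) = 7546/(-2908) = 7546*(-1/2908) = -3773/1454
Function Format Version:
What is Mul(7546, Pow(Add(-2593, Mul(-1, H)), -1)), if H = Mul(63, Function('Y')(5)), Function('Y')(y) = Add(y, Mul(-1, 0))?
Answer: Rational(-3773, 1454) ≈ -2.5949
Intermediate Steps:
Function('Y')(y) = y (Function('Y')(y) = Add(y, 0) = y)
H = 315 (H = Mul(63, 5) = 315)
Mul(7546, Pow(Add(-2593, Mul(-1, H)), -1)) = Mul(7546, Pow(Add(-2593, Mul(-1, 315)), -1)) = Mul(7546, Pow(Add(-2593, -315), -1)) = Mul(7546, Pow(-2908, -1)) = Mul(7546, Rational(-1, 2908)) = Rational(-3773, 1454)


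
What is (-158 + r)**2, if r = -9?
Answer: 27889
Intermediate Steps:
(-158 + r)**2 = (-158 - 9)**2 = (-167)**2 = 27889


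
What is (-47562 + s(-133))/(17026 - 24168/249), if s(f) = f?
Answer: -3958685/1405102 ≈ -2.8174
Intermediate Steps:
(-47562 + s(-133))/(17026 - 24168/249) = (-47562 - 133)/(17026 - 24168/249) = -47695/(17026 - 24168/249) = -47695/(17026 - 152*53/83) = -47695/(17026 - 8056/83) = -47695/1405102/83 = -47695*83/1405102 = -3958685/1405102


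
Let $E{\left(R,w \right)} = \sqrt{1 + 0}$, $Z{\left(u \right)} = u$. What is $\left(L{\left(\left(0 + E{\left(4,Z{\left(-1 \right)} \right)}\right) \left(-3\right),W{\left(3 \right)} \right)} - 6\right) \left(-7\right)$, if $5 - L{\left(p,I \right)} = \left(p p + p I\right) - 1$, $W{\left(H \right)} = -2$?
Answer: $105$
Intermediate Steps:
$E{\left(R,w \right)} = 1$ ($E{\left(R,w \right)} = \sqrt{1} = 1$)
$L{\left(p,I \right)} = 6 - p^{2} - I p$ ($L{\left(p,I \right)} = 5 - \left(\left(p p + p I\right) - 1\right) = 5 - \left(\left(p^{2} + I p\right) - 1\right) = 5 - \left(-1 + p^{2} + I p\right) = 6 - p^{2} - I p$)
$\left(L{\left(\left(0 + E{\left(4,Z{\left(-1 \right)} \right)}\right) \left(-3\right),W{\left(3 \right)} \right)} - 6\right) \left(-7\right) = \left(\left(6 - \left(\left(0 + 1\right) \left(-3\right)\right)^{2} - - 2 \left(0 + 1\right) \left(-3\right)\right) - 6\right) \left(-7\right) = \left(\left(6 - \left(1 \left(-3\right)\right)^{2} - - 2 \cdot 1 \left(-3\right)\right) - 6\right) \left(-7\right) = \left(\left(6 - \left(-3\right)^{2} - \left(-2\right) \left(-3\right)\right) - 6\right) \left(-7\right) = \left(\left(6 - 9 - 6\right) - 6\right) \left(-7\right) = \left(-9 - 6\right) \left(-7\right) = \left(-15\right) \left(-7\right) = 105$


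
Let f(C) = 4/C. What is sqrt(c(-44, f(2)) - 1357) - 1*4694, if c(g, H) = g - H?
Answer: -4694 + I*sqrt(1403) ≈ -4694.0 + 37.457*I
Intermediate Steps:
sqrt(c(-44, f(2)) - 1357) - 1*4694 = sqrt((-44 - 4/2) - 1357) - 1*4694 = sqrt((-44 - 4/2) - 1357) - 4694 = sqrt((-44 - 1*2) - 1357) - 4694 = sqrt((-44 - 2) - 1357) - 4694 = sqrt(-46 - 1357) - 4694 = sqrt(-1403) - 4694 = I*sqrt(1403) - 4694 = -4694 + I*sqrt(1403)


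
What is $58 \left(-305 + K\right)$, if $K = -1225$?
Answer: $-88740$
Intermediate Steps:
$58 \left(-305 + K\right) = 58 \left(-305 - 1225\right) = 58 \left(-1530\right) = -88740$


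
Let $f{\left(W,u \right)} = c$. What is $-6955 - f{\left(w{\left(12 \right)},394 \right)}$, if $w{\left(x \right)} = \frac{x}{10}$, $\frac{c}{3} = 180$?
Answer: $-7495$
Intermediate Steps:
$c = 540$ ($c = 3 \cdot 180 = 540$)
$w{\left(x \right)} = \frac{x}{10}$ ($w{\left(x \right)} = x \frac{1}{10} = \frac{x}{10}$)
$f{\left(W,u \right)} = 540$
$-6955 - f{\left(w{\left(12 \right)},394 \right)} = -6955 - 540 = -7495$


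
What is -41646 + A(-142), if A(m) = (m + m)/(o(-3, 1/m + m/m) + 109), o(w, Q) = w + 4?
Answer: -2290672/55 ≈ -41649.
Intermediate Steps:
o(w, Q) = 4 + w
A(m) = m/55 (A(m) = (m + m)/((4 - 3) + 109) = (2*m)/(1 + 109) = (2*m)/110 = (2*m)*(1/110) = m/55)
-41646 + A(-142) = -41646 + (1/55)*(-142) = -41646 - 142/55 = -2290672/55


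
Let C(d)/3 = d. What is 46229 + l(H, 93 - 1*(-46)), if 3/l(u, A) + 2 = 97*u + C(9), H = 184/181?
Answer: 1034281960/22373 ≈ 46229.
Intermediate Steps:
C(d) = 3*d
H = 184/181 (H = 184*(1/181) = 184/181 ≈ 1.0166)
l(u, A) = 3/(25 + 97*u) (l(u, A) = 3/(-2 + (97*u + 3*9)) = 3/(-2 + (97*u + 27)) = 3/(-2 + (27 + 97*u)) = 3/(25 + 97*u))
46229 + l(H, 93 - 1*(-46)) = 46229 + 3/(25 + 97*(184/181)) = 46229 + 3/(25 + 17848/181) = 46229 + 3/(22373/181) = 46229 + 3*(181/22373) = 46229 + 543/22373 = 1034281960/22373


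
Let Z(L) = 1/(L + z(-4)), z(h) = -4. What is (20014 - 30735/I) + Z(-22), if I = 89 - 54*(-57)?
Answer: 1647190511/82342 ≈ 20004.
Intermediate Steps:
I = 3167 (I = 89 + 3078 = 3167)
Z(L) = 1/(-4 + L) (Z(L) = 1/(L - 4) = 1/(-4 + L))
(20014 - 30735/I) + Z(-22) = (20014 - 30735/3167) + 1/(-4 - 22) = (20014 - 30735*1/3167) + 1/(-26) = (20014 - 30735/3167) - 1/26 = 63353603/3167 - 1/26 = 1647190511/82342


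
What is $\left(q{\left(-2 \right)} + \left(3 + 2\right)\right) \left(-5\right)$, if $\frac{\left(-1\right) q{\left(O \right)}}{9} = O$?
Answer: $-115$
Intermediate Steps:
$q{\left(O \right)} = - 9 O$
$\left(q{\left(-2 \right)} + \left(3 + 2\right)\right) \left(-5\right) = \left(\left(-9\right) \left(-2\right) + \left(3 + 2\right)\right) \left(-5\right) = \left(18 + 5\right) \left(-5\right) = 23 \left(-5\right) = -115$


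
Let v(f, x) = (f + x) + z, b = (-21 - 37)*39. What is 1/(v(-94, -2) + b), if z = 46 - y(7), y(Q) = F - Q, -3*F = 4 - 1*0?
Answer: -3/6911 ≈ -0.00043409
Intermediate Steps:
F = -4/3 (F = -(4 - 1*0)/3 = -(4 + 0)/3 = -⅓*4 = -4/3 ≈ -1.3333)
y(Q) = -4/3 - Q
b = -2262 (b = -58*39 = -2262)
z = 163/3 (z = 46 - (-4/3 - 1*7) = 46 - (-4/3 - 7) = 46 - 1*(-25/3) = 46 + 25/3 = 163/3 ≈ 54.333)
v(f, x) = 163/3 + f + x (v(f, x) = (f + x) + 163/3 = 163/3 + f + x)
1/(v(-94, -2) + b) = 1/((163/3 - 94 - 2) - 2262) = 1/(-125/3 - 2262) = 1/(-6911/3) = -3/6911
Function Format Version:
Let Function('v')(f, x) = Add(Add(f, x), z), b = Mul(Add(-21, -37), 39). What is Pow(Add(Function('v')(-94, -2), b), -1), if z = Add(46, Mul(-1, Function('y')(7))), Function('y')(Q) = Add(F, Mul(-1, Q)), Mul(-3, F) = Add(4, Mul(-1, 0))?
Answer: Rational(-3, 6911) ≈ -0.00043409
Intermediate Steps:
F = Rational(-4, 3) (F = Mul(Rational(-1, 3), Add(4, Mul(-1, 0))) = Mul(Rational(-1, 3), Add(4, 0)) = Mul(Rational(-1, 3), 4) = Rational(-4, 3) ≈ -1.3333)
Function('y')(Q) = Add(Rational(-4, 3), Mul(-1, Q))
b = -2262 (b = Mul(-58, 39) = -2262)
z = Rational(163, 3) (z = Add(46, Mul(-1, Add(Rational(-4, 3), Mul(-1, 7)))) = Add(46, Mul(-1, Add(Rational(-4, 3), -7))) = Add(46, Mul(-1, Rational(-25, 3))) = Add(46, Rational(25, 3)) = Rational(163, 3) ≈ 54.333)
Function('v')(f, x) = Add(Rational(163, 3), f, x) (Function('v')(f, x) = Add(Add(f, x), Rational(163, 3)) = Add(Rational(163, 3), f, x))
Pow(Add(Function('v')(-94, -2), b), -1) = Pow(Add(Add(Rational(163, 3), -94, -2), -2262), -1) = Pow(Add(Rational(-125, 3), -2262), -1) = Pow(Rational(-6911, 3), -1) = Rational(-3, 6911)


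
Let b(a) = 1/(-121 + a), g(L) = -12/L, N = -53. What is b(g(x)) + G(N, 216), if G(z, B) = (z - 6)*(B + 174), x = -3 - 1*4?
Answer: -19213357/835 ≈ -23010.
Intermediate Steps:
x = -7 (x = -3 - 4 = -7)
G(z, B) = (-6 + z)*(174 + B)
b(g(x)) + G(N, 216) = 1/(-121 - 12/(-7)) + (-1044 - 6*216 + 174*(-53) + 216*(-53)) = 1/(-121 - 12*(-1/7)) + (-1044 - 1296 - 9222 - 11448) = 1/(-121 + 12/7) - 23010 = 1/(-835/7) - 23010 = -7/835 - 23010 = -19213357/835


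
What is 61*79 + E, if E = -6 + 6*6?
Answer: 4849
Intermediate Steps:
E = 30 (E = -6 + 36 = 30)
61*79 + E = 61*79 + 30 = 4819 + 30 = 4849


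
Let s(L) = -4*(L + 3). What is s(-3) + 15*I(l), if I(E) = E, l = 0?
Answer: 0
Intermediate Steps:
s(L) = -12 - 4*L (s(L) = -4*(3 + L) = -12 - 4*L)
s(-3) + 15*I(l) = (-12 - 4*(-3)) + 15*0 = (-12 + 12) + 0 = 0 + 0 = 0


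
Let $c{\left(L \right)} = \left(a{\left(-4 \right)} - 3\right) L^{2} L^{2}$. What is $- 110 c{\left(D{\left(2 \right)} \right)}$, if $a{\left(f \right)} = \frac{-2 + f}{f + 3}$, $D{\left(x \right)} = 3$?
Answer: $-26730$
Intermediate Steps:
$a{\left(f \right)} = \frac{-2 + f}{3 + f}$
$c{\left(L \right)} = 3 L^{4}$ ($c{\left(L \right)} = \left(\frac{-2 - 4}{3 - 4} - 3\right) L^{2} L^{2} = \left(\frac{1}{-1} \left(-6\right) - 3\right) L^{2} L^{2} = \left(\left(-1\right) \left(-6\right) - 3\right) L^{2} L^{2} = \left(6 - 3\right) L^{2} L^{2} = 3 L^{2} L^{2} = 3 L^{4}$)
$- 110 c{\left(D{\left(2 \right)} \right)} = - 110 \cdot 3 \cdot 3^{4} = - 110 \cdot 3 \cdot 81 = \left(-110\right) 243 = -26730$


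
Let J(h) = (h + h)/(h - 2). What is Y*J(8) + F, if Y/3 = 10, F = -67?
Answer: 13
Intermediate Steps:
J(h) = 2*h/(-2 + h) (J(h) = (2*h)/(-2 + h) = 2*h/(-2 + h))
Y = 30 (Y = 3*10 = 30)
Y*J(8) + F = 30*(2*8/(-2 + 8)) - 67 = 30*(2*8/6) - 67 = 30*(2*8*(⅙)) - 67 = 30*(8/3) - 67 = 80 - 67 = 13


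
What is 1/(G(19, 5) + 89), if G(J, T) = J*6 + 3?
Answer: 1/206 ≈ 0.0048544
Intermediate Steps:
G(J, T) = 3 + 6*J (G(J, T) = 6*J + 3 = 3 + 6*J)
1/(G(19, 5) + 89) = 1/((3 + 6*19) + 89) = 1/((3 + 114) + 89) = 1/(117 + 89) = 1/206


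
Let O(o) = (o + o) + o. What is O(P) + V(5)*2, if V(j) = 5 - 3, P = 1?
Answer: 7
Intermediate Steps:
O(o) = 3*o (O(o) = 2*o + o = 3*o)
V(j) = 2
O(P) + V(5)*2 = 3*1 + 2*2 = 3 + 4 = 7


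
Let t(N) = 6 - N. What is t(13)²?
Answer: 49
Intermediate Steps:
t(13)² = (6 - 1*13)² = (6 - 13)² = (-7)² = 49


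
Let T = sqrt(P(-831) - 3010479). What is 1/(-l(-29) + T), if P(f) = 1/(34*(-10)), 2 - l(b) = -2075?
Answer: -706180/2490298721 - 2*I*sqrt(87002843185)/2490298721 ≈ -0.00028357 - 0.00023689*I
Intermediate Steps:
l(b) = 2077 (l(b) = 2 - 1*(-2075) = 2 + 2075 = 2077)
P(f) = -1/340 (P(f) = 1/(-340) = -1/340)
T = I*sqrt(87002843185)/170 (T = sqrt(-1/340 - 3010479) = sqrt(-1023562861/340) = I*sqrt(87002843185)/170 ≈ 1735.1*I)
1/(-l(-29) + T) = 1/(-1*2077 + I*sqrt(87002843185)/170) = 1/(-2077 + I*sqrt(87002843185)/170)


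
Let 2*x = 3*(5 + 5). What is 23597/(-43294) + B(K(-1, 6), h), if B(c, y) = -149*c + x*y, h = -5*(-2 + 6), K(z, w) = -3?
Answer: 6340621/43294 ≈ 146.46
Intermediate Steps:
x = 15 (x = (3*(5 + 5))/2 = (3*10)/2 = (½)*30 = 15)
h = -20 (h = -5*4 = -20)
B(c, y) = -149*c + 15*y
23597/(-43294) + B(K(-1, 6), h) = 23597/(-43294) + (-149*(-3) + 15*(-20)) = 23597*(-1/43294) + (447 - 300) = -23597/43294 + 147 = 6340621/43294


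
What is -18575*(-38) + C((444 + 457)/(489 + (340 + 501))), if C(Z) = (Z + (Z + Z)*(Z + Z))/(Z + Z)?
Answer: 938782967/1330 ≈ 7.0585e+5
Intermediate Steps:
C(Z) = (Z + 4*Z²)/(2*Z) (C(Z) = (Z + (2*Z)*(2*Z))/((2*Z)) = (Z + 4*Z²)*(1/(2*Z)) = (Z + 4*Z²)/(2*Z))
-18575*(-38) + C((444 + 457)/(489 + (340 + 501))) = -18575*(-38) + (½ + 2*((444 + 457)/(489 + (340 + 501)))) = 705850 + (½ + 2*(901/(489 + 841))) = 705850 + (½ + 2*(901/1330)) = 705850 + (½ + 901/665) = 705850 + 2467/1330 = 938782967/1330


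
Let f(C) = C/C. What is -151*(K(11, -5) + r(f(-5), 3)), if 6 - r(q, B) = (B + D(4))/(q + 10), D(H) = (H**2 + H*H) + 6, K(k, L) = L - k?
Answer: 22801/11 ≈ 2072.8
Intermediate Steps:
f(C) = 1
D(H) = 6 + 2*H**2 (D(H) = (H**2 + H**2) + 6 = 2*H**2 + 6 = 6 + 2*H**2)
r(q, B) = 6 - (38 + B)/(10 + q) (r(q, B) = 6 - (B + (6 + 2*4**2))/(q + 10) = 6 - (B + (6 + 2*16))/(10 + q) = 6 - (B + (6 + 32))/(10 + q) = 6 - (B + 38)/(10 + q) = 6 - (38 + B)/(10 + q))
-151*(K(11, -5) + r(f(-5), 3)) = -151*((-5 - 1*11) + (22 - 1*3 + 6*1)/(10 + 1)) = -151*((-5 - 11) + (22 - 3 + 6)/11) = -151*(-16 + (1/11)*25) = -151*(-16 + 25/11) = -151*(-151/11) = 22801/11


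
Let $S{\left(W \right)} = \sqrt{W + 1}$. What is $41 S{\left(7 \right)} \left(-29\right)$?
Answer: $- 2378 \sqrt{2} \approx -3363.0$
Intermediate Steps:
$S{\left(W \right)} = \sqrt{1 + W}$
$41 S{\left(7 \right)} \left(-29\right) = 41 \sqrt{1 + 7} \left(-29\right) = 41 \sqrt{8} \left(-29\right) = 41 \cdot 2 \sqrt{2} \left(-29\right) = 82 \sqrt{2} \left(-29\right) = - 2378 \sqrt{2}$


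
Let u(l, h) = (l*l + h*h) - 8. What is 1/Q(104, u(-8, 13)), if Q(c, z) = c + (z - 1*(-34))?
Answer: 1/363 ≈ 0.0027548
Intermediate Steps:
u(l, h) = -8 + h**2 + l**2 (u(l, h) = (l**2 + h**2) - 8 = (h**2 + l**2) - 8 = -8 + h**2 + l**2)
Q(c, z) = 34 + c + z (Q(c, z) = c + (z + 34) = c + (34 + z) = 34 + c + z)
1/Q(104, u(-8, 13)) = 1/(34 + 104 + (-8 + 13**2 + (-8)**2)) = 1/(34 + 104 + (-8 + 169 + 64)) = 1/(34 + 104 + 225) = 1/363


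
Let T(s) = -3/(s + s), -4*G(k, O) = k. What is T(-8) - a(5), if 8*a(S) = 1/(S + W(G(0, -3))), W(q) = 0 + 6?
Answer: 31/176 ≈ 0.17614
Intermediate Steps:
G(k, O) = -k/4
W(q) = 6
a(S) = 1/(8*(6 + S)) (a(S) = 1/(8*(S + 6)) = 1/(8*(6 + S)))
T(s) = -3/(2*s) (T(s) = -3*1/(2*s) = -3/(2*s))
T(-8) - a(5) = -3/2/(-8) - 1/(8*(6 + 5)) = -3/2*(-⅛) - 1/(8*11) = 3/16 - 1/(8*11) = 3/16 - 1*1/88 = 3/16 - 1/88 = 31/176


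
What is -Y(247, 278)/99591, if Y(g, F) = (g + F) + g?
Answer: -772/99591 ≈ -0.0077517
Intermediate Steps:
Y(g, F) = F + 2*g (Y(g, F) = (F + g) + g = F + 2*g)
-Y(247, 278)/99591 = -(278 + 2*247)/99591 = -(278 + 494)/99591 = -772/99591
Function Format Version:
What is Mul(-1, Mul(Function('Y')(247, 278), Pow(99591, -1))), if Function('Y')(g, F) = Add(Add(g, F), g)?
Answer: Rational(-772, 99591) ≈ -0.0077517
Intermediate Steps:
Function('Y')(g, F) = Add(F, Mul(2, g)) (Function('Y')(g, F) = Add(Add(F, g), g) = Add(F, Mul(2, g)))
Mul(-1, Mul(Function('Y')(247, 278), Pow(99591, -1))) = Mul(-1, Mul(Add(278, Mul(2, 247)), Pow(99591, -1))) = Mul(-1, Mul(Add(278, 494), Rational(1, 99591))) = Mul(-1, Mul(772, Rational(1, 99591))) = Mul(-1, Rational(772, 99591)) = Rational(-772, 99591)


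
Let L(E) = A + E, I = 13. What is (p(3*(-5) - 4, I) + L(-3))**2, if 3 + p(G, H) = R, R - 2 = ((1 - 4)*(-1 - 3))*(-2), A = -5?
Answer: 1089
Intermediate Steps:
R = -22 (R = 2 + ((1 - 4)*(-1 - 3))*(-2) = 2 - 3*(-4)*(-2) = 2 + 12*(-2) = 2 - 24 = -22)
p(G, H) = -25 (p(G, H) = -3 - 22 = -25)
L(E) = -5 + E
(p(3*(-5) - 4, I) + L(-3))**2 = (-25 + (-5 - 3))**2 = (-25 - 8)**2 = (-33)**2 = 1089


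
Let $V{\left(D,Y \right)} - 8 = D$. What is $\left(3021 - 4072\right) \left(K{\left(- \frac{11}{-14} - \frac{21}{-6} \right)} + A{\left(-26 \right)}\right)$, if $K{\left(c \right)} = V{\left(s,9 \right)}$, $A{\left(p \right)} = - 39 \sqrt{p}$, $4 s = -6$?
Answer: $- \frac{13663}{2} + 40989 i \sqrt{26} \approx -6831.5 + 2.09 \cdot 10^{5} i$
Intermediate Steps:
$s = - \frac{3}{2}$ ($s = \frac{1}{4} \left(-6\right) = - \frac{3}{2} \approx -1.5$)
$V{\left(D,Y \right)} = 8 + D$
$K{\left(c \right)} = \frac{13}{2}$ ($K{\left(c \right)} = 8 - \frac{3}{2} = \frac{13}{2}$)
$\left(3021 - 4072\right) \left(K{\left(- \frac{11}{-14} - \frac{21}{-6} \right)} + A{\left(-26 \right)}\right) = \left(3021 - 4072\right) \left(\frac{13}{2} - 39 \sqrt{-26}\right) = - 1051 \left(\frac{13}{2} - 39 i \sqrt{26}\right) = - \frac{13663}{2} + 40989 i \sqrt{26}$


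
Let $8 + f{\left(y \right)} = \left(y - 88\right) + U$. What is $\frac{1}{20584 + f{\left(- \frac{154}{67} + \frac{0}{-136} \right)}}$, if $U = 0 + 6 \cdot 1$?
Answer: $\frac{67}{1372944} \approx 4.88 \cdot 10^{-5}$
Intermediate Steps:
$U = 6$ ($U = 0 + 6 = 6$)
$f{\left(y \right)} = -90 + y$ ($f{\left(y \right)} = -8 + \left(\left(y - 88\right) + 6\right) = -8 + \left(\left(-88 + y\right) + 6\right) = -8 + \left(-82 + y\right) = -90 + y$)
$\frac{1}{20584 + f{\left(- \frac{154}{67} + \frac{0}{-136} \right)}} = \frac{1}{20584 + \left(-90 + \left(- \frac{154}{67} + \frac{0}{-136}\right)\right)} = \frac{1}{20584 + \left(-90 + \left(\left(-154\right) \frac{1}{67} + 0 \left(- \frac{1}{136}\right)\right)\right)} = \frac{1}{20584 + \left(-90 + \left(- \frac{154}{67} + 0\right)\right)} = \frac{1}{20584 - \frac{6184}{67}} = \frac{1}{\frac{1372944}{67}} = \frac{67}{1372944}$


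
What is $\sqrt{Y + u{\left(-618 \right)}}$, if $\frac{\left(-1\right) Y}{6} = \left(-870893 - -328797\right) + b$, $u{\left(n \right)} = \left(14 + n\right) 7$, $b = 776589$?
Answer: $i \sqrt{1411186} \approx 1187.9 i$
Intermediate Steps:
$u{\left(n \right)} = 98 + 7 n$
$Y = -1406958$ ($Y = - 6 \left(\left(-870893 - -328797\right) + 776589\right) = - 6 \left(\left(-870893 + 328797\right) + 776589\right) = - 6 \left(-542096 + 776589\right) = \left(-6\right) 234493 = -1406958$)
$\sqrt{Y + u{\left(-618 \right)}} = \sqrt{-1406958 + \left(98 + 7 \left(-618\right)\right)} = \sqrt{-1406958 + \left(98 - 4326\right)} = \sqrt{-1406958 - 4228} = \sqrt{-1411186} = i \sqrt{1411186}$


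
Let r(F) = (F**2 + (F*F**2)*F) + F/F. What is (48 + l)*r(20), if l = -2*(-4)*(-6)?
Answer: 0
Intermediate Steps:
l = -48 (l = 8*(-6) = -48)
r(F) = 1 + F**2 + F**4 (r(F) = (F**2 + F**3*F) + 1 = (F**2 + F**4) + 1 = 1 + F**2 + F**4)
(48 + l)*r(20) = (48 - 48)*(1 + 20**2 + 20**4) = 0*(1 + 400 + 160000) = 0*160401 = 0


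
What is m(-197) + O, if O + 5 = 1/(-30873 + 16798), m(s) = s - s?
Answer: -70376/14075 ≈ -5.0001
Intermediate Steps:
m(s) = 0
O = -70376/14075 (O = -5 + 1/(-30873 + 16798) = -5 + 1/(-14075) = -5 - 1/14075 = -70376/14075 ≈ -5.0001)
m(-197) + O = 0 - 70376/14075 = -70376/14075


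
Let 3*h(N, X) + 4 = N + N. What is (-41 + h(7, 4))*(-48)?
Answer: 1808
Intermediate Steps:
h(N, X) = -4/3 + 2*N/3 (h(N, X) = -4/3 + (N + N)/3 = -4/3 + (2*N)/3 = -4/3 + 2*N/3)
(-41 + h(7, 4))*(-48) = (-41 + (-4/3 + (⅔)*7))*(-48) = (-41 + (-4/3 + 14/3))*(-48) = (-41 + 10/3)*(-48) = -113/3*(-48) = 1808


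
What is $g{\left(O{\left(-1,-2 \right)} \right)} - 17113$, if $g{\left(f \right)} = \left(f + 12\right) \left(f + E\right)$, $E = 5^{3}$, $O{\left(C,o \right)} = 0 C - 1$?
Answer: $-15749$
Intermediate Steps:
$O{\left(C,o \right)} = -1$ ($O{\left(C,o \right)} = 0 - 1 = -1$)
$E = 125$
$g{\left(f \right)} = \left(12 + f\right) \left(125 + f\right)$ ($g{\left(f \right)} = \left(f + 12\right) \left(f + 125\right) = \left(12 + f\right) \left(125 + f\right)$)
$g{\left(O{\left(-1,-2 \right)} \right)} - 17113 = \left(1500 + \left(-1\right)^{2} + 137 \left(-1\right)\right) - 17113 = \left(1500 + 1 - 137\right) - 17113 = 1364 - 17113 = -15749$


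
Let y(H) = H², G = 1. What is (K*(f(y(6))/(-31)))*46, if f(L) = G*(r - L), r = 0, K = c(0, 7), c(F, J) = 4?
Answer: 6624/31 ≈ 213.68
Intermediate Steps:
K = 4
f(L) = -L (f(L) = 1*(0 - L) = 1*(-L) = -L)
(K*(f(y(6))/(-31)))*46 = (4*(-1*6²/(-31)))*46 = (4*(-1*36*(-1/31)))*46 = (4*(-36*(-1/31)))*46 = (4*(36/31))*46 = (144/31)*46 = 6624/31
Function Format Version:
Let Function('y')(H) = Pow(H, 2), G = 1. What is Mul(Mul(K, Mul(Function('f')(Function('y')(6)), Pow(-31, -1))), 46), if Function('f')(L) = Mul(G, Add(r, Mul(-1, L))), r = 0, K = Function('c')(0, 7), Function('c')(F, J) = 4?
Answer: Rational(6624, 31) ≈ 213.68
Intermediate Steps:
K = 4
Function('f')(L) = Mul(-1, L) (Function('f')(L) = Mul(1, Add(0, Mul(-1, L))) = Mul(1, Mul(-1, L)) = Mul(-1, L))
Mul(Mul(K, Mul(Function('f')(Function('y')(6)), Pow(-31, -1))), 46) = Mul(Mul(4, Mul(Mul(-1, Pow(6, 2)), Pow(-31, -1))), 46) = Mul(Mul(4, Mul(Mul(-1, 36), Rational(-1, 31))), 46) = Mul(Mul(4, Mul(-36, Rational(-1, 31))), 46) = Mul(Mul(4, Rational(36, 31)), 46) = Mul(Rational(144, 31), 46) = Rational(6624, 31)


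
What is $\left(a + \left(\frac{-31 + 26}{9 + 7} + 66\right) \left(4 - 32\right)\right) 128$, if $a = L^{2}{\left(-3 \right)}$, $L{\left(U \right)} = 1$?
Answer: $-235296$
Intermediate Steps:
$a = 1$ ($a = 1^{2} = 1$)
$\left(a + \left(\frac{-31 + 26}{9 + 7} + 66\right) \left(4 - 32\right)\right) 128 = \left(1 + \left(\frac{-31 + 26}{9 + 7} + 66\right) \left(4 - 32\right)\right) 128 = \left(1 + \left(- \frac{5}{16} + 66\right) \left(-28\right)\right) 128 = \left(1 + \frac{1051}{16} \left(-28\right)\right) 128 = \left(1 - \frac{7357}{4}\right) 128 = \left(- \frac{7353}{4}\right) 128 = -235296$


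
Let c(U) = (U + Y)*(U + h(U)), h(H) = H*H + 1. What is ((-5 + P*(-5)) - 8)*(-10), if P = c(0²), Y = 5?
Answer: 380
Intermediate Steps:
h(H) = 1 + H² (h(H) = H² + 1 = 1 + H²)
c(U) = (5 + U)*(1 + U + U²) (c(U) = (U + 5)*(U + (1 + U²)) = (5 + U)*(1 + U + U²))
P = 5 (P = 5 + (0²)³ + 6*0² + 6*(0²)² = 5 + 0³ + 6*0 + 6*0² = 5 + 0 + 0 + 6*0 = 5 + 0 + 0 + 0 = 5)
((-5 + P*(-5)) - 8)*(-10) = ((-5 + 5*(-5)) - 8)*(-10) = ((-5 - 25) - 8)*(-10) = (-30 - 8)*(-10) = -38*(-10) = 380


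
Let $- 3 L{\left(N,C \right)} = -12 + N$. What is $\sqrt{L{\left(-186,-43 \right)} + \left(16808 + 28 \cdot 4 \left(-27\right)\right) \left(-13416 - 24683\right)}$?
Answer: $5 i \sqrt{21006262} \approx 22916.0 i$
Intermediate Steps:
$L{\left(N,C \right)} = 4 - \frac{N}{3}$ ($L{\left(N,C \right)} = - \frac{-12 + N}{3} = 4 - \frac{N}{3}$)
$\sqrt{L{\left(-186,-43 \right)} + \left(16808 + 28 \cdot 4 \left(-27\right)\right) \left(-13416 - 24683\right)} = \sqrt{\left(4 - -62\right) + \left(16808 + 28 \cdot 4 \left(-27\right)\right) \left(-13416 - 24683\right)} = \sqrt{\left(4 + 62\right) + \left(16808 + 112 \left(-27\right)\right) \left(-38099\right)} = \sqrt{66 + \left(16808 - 3024\right) \left(-38099\right)} = \sqrt{66 + 13784 \left(-38099\right)} = \sqrt{66 - 525156616} = \sqrt{-525156550} = 5 i \sqrt{21006262}$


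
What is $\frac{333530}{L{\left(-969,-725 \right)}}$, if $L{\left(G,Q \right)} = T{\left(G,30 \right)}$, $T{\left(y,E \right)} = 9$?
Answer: $\frac{333530}{9} \approx 37059.0$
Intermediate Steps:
$L{\left(G,Q \right)} = 9$
$\frac{333530}{L{\left(-969,-725 \right)}} = \frac{333530}{9}$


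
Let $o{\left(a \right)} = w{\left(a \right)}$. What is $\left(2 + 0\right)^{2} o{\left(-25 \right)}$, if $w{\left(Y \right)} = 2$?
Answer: $8$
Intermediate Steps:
$o{\left(a \right)} = 2$
$\left(2 + 0\right)^{2} o{\left(-25 \right)} = \left(2 + 0\right)^{2} \cdot 2 = 2^{2} \cdot 2 = 4 \cdot 2 = 8$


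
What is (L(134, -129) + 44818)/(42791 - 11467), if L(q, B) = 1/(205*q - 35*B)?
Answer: 1433503731/1001898140 ≈ 1.4308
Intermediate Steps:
L(q, B) = 1/(-35*B + 205*q)
(L(134, -129) + 44818)/(42791 - 11467) = (1/(5*(-7*(-129) + 41*134)) + 44818)/(42791 - 11467) = (1/(5*(903 + 5494)) + 44818)/31324 = ((⅕)/6397 + 44818)*(1/31324) = ((⅕)*(1/6397) + 44818)*(1/31324) = (1/31985 + 44818)*(1/31324) = (1433503731/31985)*(1/31324) = 1433503731/1001898140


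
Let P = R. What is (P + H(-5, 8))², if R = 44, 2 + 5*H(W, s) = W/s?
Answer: 3024121/1600 ≈ 1890.1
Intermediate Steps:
H(W, s) = -⅖ + W/(5*s) (H(W, s) = -⅖ + (W/s)/5 = -⅖ + W/(5*s))
P = 44
(P + H(-5, 8))² = (44 + (⅕)*(-5 - 2*8)/8)² = (44 + (⅕)*(⅛)*(-5 - 16))² = (44 + (⅕)*(⅛)*(-21))² = (44 - 21/40)² = (1739/40)² = 3024121/1600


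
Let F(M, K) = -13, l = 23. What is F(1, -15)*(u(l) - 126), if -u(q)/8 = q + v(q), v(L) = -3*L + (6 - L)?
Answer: -4914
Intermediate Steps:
v(L) = 6 - 4*L
u(q) = -48 + 24*q (u(q) = -8*(q + (6 - 4*q)) = -8*(6 - 3*q) = -48 + 24*q)
F(1, -15)*(u(l) - 126) = -13*((-48 + 24*23) - 126) = -13*((-48 + 552) - 126) = -13*(504 - 126) = -13*378 = -4914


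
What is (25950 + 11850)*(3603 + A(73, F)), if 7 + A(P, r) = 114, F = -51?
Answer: 140238000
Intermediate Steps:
A(P, r) = 107 (A(P, r) = -7 + 114 = 107)
(25950 + 11850)*(3603 + A(73, F)) = (25950 + 11850)*(3603 + 107) = 37800*3710 = 140238000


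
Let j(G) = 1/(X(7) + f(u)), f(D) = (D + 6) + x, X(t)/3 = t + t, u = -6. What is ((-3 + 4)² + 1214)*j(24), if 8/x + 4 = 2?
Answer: 1215/38 ≈ 31.974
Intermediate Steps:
x = -4 (x = 8/(-4 + 2) = 8/(-2) = 8*(-½) = -4)
X(t) = 6*t (X(t) = 3*(t + t) = 3*(2*t) = 6*t)
f(D) = 2 + D (f(D) = (D + 6) - 4 = (6 + D) - 4 = 2 + D)
j(G) = 1/38 (j(G) = 1/(6*7 + (2 - 6)) = 1/(42 - 4) = 1/38)
((-3 + 4)² + 1214)*j(24) = ((-3 + 4)² + 1214)*(1/38) = (1² + 1214)*(1/38) = (1 + 1214)*(1/38) = 1215*(1/38) = 1215/38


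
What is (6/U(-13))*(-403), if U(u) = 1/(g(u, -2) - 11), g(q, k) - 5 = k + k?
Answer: 24180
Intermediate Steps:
g(q, k) = 5 + 2*k (g(q, k) = 5 + (k + k) = 5 + 2*k)
U(u) = -1/10 (U(u) = 1/((5 + 2*(-2)) - 11) = 1/((5 - 4) - 11) = 1/(1 - 11) = 1/(-10) = -1/10)
(6/U(-13))*(-403) = (6/(-1/10))*(-403) = (6*(-10))*(-403) = -60*(-403) = 24180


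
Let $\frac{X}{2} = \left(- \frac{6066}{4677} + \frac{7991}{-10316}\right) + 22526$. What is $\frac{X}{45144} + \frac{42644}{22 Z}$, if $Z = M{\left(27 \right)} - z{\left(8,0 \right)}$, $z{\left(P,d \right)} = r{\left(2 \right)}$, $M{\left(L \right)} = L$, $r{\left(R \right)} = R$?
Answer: $\frac{712715913820711}{9075436009200} \approx 78.532$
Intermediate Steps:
$X = \frac{362244321823}{8041322}$ ($X = 2 \left(\left(- \frac{6066}{4677} + \frac{7991}{-10316}\right) + 22526\right) = 2 \left(\left(\left(-6066\right) \frac{1}{4677} + 7991 \left(- \frac{1}{10316}\right)\right) + 22526\right) = 2 \left(\left(- \frac{2022}{1559} - \frac{7991}{10316}\right) + 22526\right) = 2 \left(- \frac{33316921}{16082644} + 22526\right) = 2 \cdot \frac{362244321823}{16082644} = \frac{362244321823}{8041322} \approx 45048.0$)
$z{\left(P,d \right)} = 2$
$Z = 25$ ($Z = 27 - 2 = 25$)
$\frac{X}{45144} + \frac{42644}{22 Z} = \frac{362244321823}{8041322 \cdot 45144} + \frac{42644}{22 \cdot 25} = \frac{362244321823}{8041322} \cdot \frac{1}{45144} + \frac{42644}{550} = \frac{362244321823}{363017440368} + 42644 \cdot \frac{1}{550} = \frac{362244321823}{363017440368} + \frac{21322}{275} = \frac{712715913820711}{9075436009200}$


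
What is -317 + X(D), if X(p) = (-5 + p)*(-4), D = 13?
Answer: -349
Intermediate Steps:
X(p) = 20 - 4*p
-317 + X(D) = -317 + (20 - 4*13) = -317 + (20 - 52) = -317 - 32 = -349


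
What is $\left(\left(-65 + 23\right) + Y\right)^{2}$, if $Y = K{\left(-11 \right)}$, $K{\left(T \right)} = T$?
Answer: $2809$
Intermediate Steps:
$Y = -11$
$\left(\left(-65 + 23\right) + Y\right)^{2} = \left(\left(-65 + 23\right) - 11\right)^{2} = \left(-42 - 11\right)^{2} = \left(-53\right)^{2} = 2809$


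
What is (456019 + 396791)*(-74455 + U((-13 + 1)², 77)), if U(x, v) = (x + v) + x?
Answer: -63184692900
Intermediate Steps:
U(x, v) = v + 2*x (U(x, v) = (v + x) + x = v + 2*x)
(456019 + 396791)*(-74455 + U((-13 + 1)², 77)) = (456019 + 396791)*(-74455 + (77 + 2*(-13 + 1)²)) = 852810*(-74455 + (77 + 2*(-12)²)) = 852810*(-74455 + (77 + 2*144)) = 852810*(-74455 + (77 + 288)) = 852810*(-74455 + 365) = 852810*(-74090) = -63184692900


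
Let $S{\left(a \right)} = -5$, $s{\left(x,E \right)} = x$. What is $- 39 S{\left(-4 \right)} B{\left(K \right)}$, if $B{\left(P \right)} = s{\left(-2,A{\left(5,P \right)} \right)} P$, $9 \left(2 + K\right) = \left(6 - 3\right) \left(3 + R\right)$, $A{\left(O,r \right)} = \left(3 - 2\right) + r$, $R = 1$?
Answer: $260$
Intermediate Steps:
$A{\left(O,r \right)} = 1 + r$
$K = - \frac{2}{3}$ ($K = -2 + \frac{\left(6 - 3\right) \left(3 + 1\right)}{9} = -2 + \frac{3 \cdot 4}{9} = -2 + \frac{1}{9} \cdot 12 = -2 + \frac{4}{3} = - \frac{2}{3} \approx -0.66667$)
$B{\left(P \right)} = - 2 P$
$- 39 S{\left(-4 \right)} B{\left(K \right)} = \left(-39\right) \left(-5\right) \left(\left(-2\right) \left(- \frac{2}{3}\right)\right) = 195 \cdot \frac{4}{3} = 260$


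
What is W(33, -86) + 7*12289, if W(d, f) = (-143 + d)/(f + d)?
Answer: 4559329/53 ≈ 86025.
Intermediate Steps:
W(d, f) = (-143 + d)/(d + f)
W(33, -86) + 7*12289 = (-143 + 33)/(33 - 86) + 7*12289 = -110/(-53) + 86023 = -1/53*(-110) + 86023 = 110/53 + 86023 = 4559329/53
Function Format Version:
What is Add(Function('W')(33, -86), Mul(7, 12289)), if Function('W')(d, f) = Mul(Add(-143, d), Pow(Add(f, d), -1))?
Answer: Rational(4559329, 53) ≈ 86025.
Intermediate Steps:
Function('W')(d, f) = Mul(Pow(Add(d, f), -1), Add(-143, d)) (Function('W')(d, f) = Mul(Add(-143, d), Pow(Add(d, f), -1)) = Mul(Pow(Add(d, f), -1), Add(-143, d)))
Add(Function('W')(33, -86), Mul(7, 12289)) = Add(Mul(Pow(Add(33, -86), -1), Add(-143, 33)), Mul(7, 12289)) = Add(Mul(Pow(-53, -1), -110), 86023) = Add(Mul(Rational(-1, 53), -110), 86023) = Add(Rational(110, 53), 86023) = Rational(4559329, 53)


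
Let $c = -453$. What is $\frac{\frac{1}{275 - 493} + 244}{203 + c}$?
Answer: $- \frac{53191}{54500} \approx -0.97598$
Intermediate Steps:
$\frac{\frac{1}{275 - 493} + 244}{203 + c} = \frac{\frac{1}{275 - 493} + 244}{203 - 453} = \frac{\frac{1}{-218} + 244}{-250} = \left(- \frac{1}{218} + 244\right) \left(- \frac{1}{250}\right) = \frac{53191}{218} \left(- \frac{1}{250}\right) = - \frac{53191}{54500}$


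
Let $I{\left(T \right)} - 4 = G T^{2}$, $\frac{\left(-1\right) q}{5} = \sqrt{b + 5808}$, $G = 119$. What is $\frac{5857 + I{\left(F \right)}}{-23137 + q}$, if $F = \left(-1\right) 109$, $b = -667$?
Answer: $- \frac{8211899725}{133798061} + \frac{1774625 \sqrt{5141}}{133798061} \approx -60.424$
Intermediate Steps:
$F = -109$
$q = - 5 \sqrt{5141}$ ($q = - 5 \sqrt{-667 + 5808} = - 5 \sqrt{5141} \approx -358.5$)
$I{\left(T \right)} = 4 + 119 T^{2}$
$\frac{5857 + I{\left(F \right)}}{-23137 + q} = \frac{5857 + \left(4 + 119 \left(-109\right)^{2}\right)}{-23137 - 5 \sqrt{5141}} = \frac{5857 + \left(4 + 119 \cdot 11881\right)}{-23137 - 5 \sqrt{5141}} = \frac{5857 + \left(4 + 1413839\right)}{-23137 - 5 \sqrt{5141}} = \frac{5857 + 1413843}{-23137 - 5 \sqrt{5141}} = \frac{1419700}{-23137 - 5 \sqrt{5141}}$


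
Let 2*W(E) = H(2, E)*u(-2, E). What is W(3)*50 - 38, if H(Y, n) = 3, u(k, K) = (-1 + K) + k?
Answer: -38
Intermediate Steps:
u(k, K) = -1 + K + k
W(E) = -9/2 + 3*E/2 (W(E) = (3*(-1 + E - 2))/2 = (3*(-3 + E))/2 = (-9 + 3*E)/2 = -9/2 + 3*E/2)
W(3)*50 - 38 = (-9/2 + (3/2)*3)*50 - 38 = (-9/2 + 9/2)*50 - 38 = 0*50 - 38 = 0 - 38 = -38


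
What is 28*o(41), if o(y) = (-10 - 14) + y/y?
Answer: -644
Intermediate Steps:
o(y) = -23 (o(y) = -24 + 1 = -23)
28*o(41) = 28*(-23) = -644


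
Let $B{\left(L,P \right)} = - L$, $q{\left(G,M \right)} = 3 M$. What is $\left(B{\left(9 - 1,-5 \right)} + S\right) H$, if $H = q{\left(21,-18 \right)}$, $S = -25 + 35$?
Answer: $-108$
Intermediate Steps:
$S = 10$
$H = -54$ ($H = 3 \left(-18\right) = -54$)
$\left(B{\left(9 - 1,-5 \right)} + S\right) H = \left(- (9 - 1) + 10\right) \left(-54\right) = \left(\left(-1\right) 8 + 10\right) \left(-54\right) = \left(-8 + 10\right) \left(-54\right) = 2 \left(-54\right) = -108$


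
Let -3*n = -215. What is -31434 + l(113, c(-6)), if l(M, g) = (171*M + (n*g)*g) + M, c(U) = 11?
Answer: -9979/3 ≈ -3326.3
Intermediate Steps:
n = 215/3 (n = -⅓*(-215) = 215/3 ≈ 71.667)
l(M, g) = 172*M + 215*g²/3 (l(M, g) = (171*M + (215*g/3)*g) + M = (171*M + 215*g²/3) + M = 172*M + 215*g²/3)
-31434 + l(113, c(-6)) = -31434 + (172*113 + (215/3)*11²) = -31434 + (19436 + (215/3)*121) = -31434 + (19436 + 26015/3) = -31434 + 84323/3 = -9979/3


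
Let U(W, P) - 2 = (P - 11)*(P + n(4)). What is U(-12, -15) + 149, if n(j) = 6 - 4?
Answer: 489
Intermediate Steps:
n(j) = 2
U(W, P) = 2 + (-11 + P)*(2 + P) (U(W, P) = 2 + (P - 11)*(P + 2) = 2 + (-11 + P)*(2 + P))
U(-12, -15) + 149 = (-20 + (-15)² - 9*(-15)) + 149 = (-20 + 225 + 135) + 149 = 340 + 149 = 489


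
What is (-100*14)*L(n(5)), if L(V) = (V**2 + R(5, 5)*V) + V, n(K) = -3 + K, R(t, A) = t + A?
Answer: -36400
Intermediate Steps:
R(t, A) = A + t
L(V) = V**2 + 11*V (L(V) = (V**2 + (5 + 5)*V) + V = (V**2 + 10*V) + V = V**2 + 11*V)
(-100*14)*L(n(5)) = (-100*14)*((-3 + 5)*(11 + (-3 + 5))) = -2800*(11 + 2) = -2800*13 = -1400*26 = -36400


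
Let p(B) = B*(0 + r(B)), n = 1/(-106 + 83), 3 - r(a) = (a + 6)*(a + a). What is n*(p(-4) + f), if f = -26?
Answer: 102/23 ≈ 4.4348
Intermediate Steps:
r(a) = 3 - 2*a*(6 + a) (r(a) = 3 - (a + 6)*(a + a) = 3 - (6 + a)*2*a = 3 - 2*a*(6 + a))
n = -1/23 (n = 1/(-23) = -1/23 ≈ -0.043478)
p(B) = B*(3 - 12*B - 2*B²) (p(B) = B*(0 + (3 - 12*B - 2*B²)) = B*(3 - 12*B - 2*B²))
n*(p(-4) + f) = -(-4*(3 - 12*(-4) - 2*(-4)²) - 26)/23 = -(-4*(3 + 48 - 2*16) - 26)/23 = -(-4*(3 + 48 - 32) - 26)/23 = -(-4*19 - 26)/23 = -(-76 - 26)/23 = -1/23*(-102) = 102/23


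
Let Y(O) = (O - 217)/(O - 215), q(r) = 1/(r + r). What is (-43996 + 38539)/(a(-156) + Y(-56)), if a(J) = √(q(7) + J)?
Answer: -5652153234/161365109 + 400767537*I*√30562/161365109 ≈ -35.027 + 434.18*I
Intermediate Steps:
q(r) = 1/(2*r)
Y(O) = (-217 + O)/(-215 + O)
a(J) = √(1/14 + J) (a(J) = √((½)/7 + J) = √((½)*(⅐) + J) = √(1/14 + J))
(-43996 + 38539)/(a(-156) + Y(-56)) = (-43996 + 38539)/(√(14 + 196*(-156))/14 + (-217 - 56)/(-215 - 56)) = -5457/(√(14 - 30576)/14 - 273/(-271)) = -5457/(√(-30562)/14 - 1/271*(-273)) = -5457/((I*√30562)/14 + 273/271) = -5457/(I*√30562/14 + 273/271) = -5457/(273/271 + I*√30562/14)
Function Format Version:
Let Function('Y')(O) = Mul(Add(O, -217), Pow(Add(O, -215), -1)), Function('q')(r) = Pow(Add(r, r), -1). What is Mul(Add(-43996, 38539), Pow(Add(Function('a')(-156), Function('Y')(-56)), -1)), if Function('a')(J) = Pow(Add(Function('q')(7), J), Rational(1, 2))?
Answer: Add(Rational(-5652153234, 161365109), Mul(Rational(400767537, 161365109), I, Pow(30562, Rational(1, 2)))) ≈ Add(-35.027, Mul(434.18, I))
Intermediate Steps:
Function('q')(r) = Mul(Rational(1, 2), Pow(r, -1)) (Function('q')(r) = Pow(Mul(2, r), -1) = Mul(Rational(1, 2), Pow(r, -1)))
Function('Y')(O) = Mul(Pow(Add(-215, O), -1), Add(-217, O)) (Function('Y')(O) = Mul(Add(-217, O), Pow(Add(-215, O), -1)) = Mul(Pow(Add(-215, O), -1), Add(-217, O)))
Function('a')(J) = Pow(Add(Rational(1, 14), J), Rational(1, 2)) (Function('a')(J) = Pow(Add(Mul(Rational(1, 2), Pow(7, -1)), J), Rational(1, 2)) = Pow(Add(Mul(Rational(1, 2), Rational(1, 7)), J), Rational(1, 2)) = Pow(Add(Rational(1, 14), J), Rational(1, 2)))
Mul(Add(-43996, 38539), Pow(Add(Function('a')(-156), Function('Y')(-56)), -1)) = Mul(Add(-43996, 38539), Pow(Add(Mul(Rational(1, 14), Pow(Add(14, Mul(196, -156)), Rational(1, 2))), Mul(Pow(Add(-215, -56), -1), Add(-217, -56))), -1)) = Mul(-5457, Pow(Add(Mul(Rational(1, 14), Pow(Add(14, -30576), Rational(1, 2))), Mul(Pow(-271, -1), -273)), -1)) = Mul(-5457, Pow(Add(Mul(Rational(1, 14), Pow(-30562, Rational(1, 2))), Mul(Rational(-1, 271), -273)), -1)) = Mul(-5457, Pow(Add(Mul(Rational(1, 14), Mul(I, Pow(30562, Rational(1, 2)))), Rational(273, 271)), -1)) = Mul(-5457, Pow(Add(Mul(Rational(1, 14), I, Pow(30562, Rational(1, 2))), Rational(273, 271)), -1)) = Mul(-5457, Pow(Add(Rational(273, 271), Mul(Rational(1, 14), I, Pow(30562, Rational(1, 2)))), -1))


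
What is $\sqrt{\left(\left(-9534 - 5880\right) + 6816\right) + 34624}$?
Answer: $13 \sqrt{154} \approx 161.33$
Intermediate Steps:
$\sqrt{\left(\left(-9534 - 5880\right) + 6816\right) + 34624} = \sqrt{\left(-15414 + 6816\right) + 34624} = \sqrt{-8598 + 34624} = \sqrt{26026} = 13 \sqrt{154}$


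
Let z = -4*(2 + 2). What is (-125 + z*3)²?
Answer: 29929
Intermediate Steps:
z = -16 (z = -4*4 = -16)
(-125 + z*3)² = (-125 - 16*3)² = (-125 - 48)² = (-173)² = 29929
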